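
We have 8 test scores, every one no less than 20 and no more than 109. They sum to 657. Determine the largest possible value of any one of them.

To make one score as large as possible, make the other 7 as small as possible.
The other 7 contribute at least 7 × 20 = 140, leaving at most 657 − 140 = 517.
But each score is capped at 109, so the maximum is 109.
Achievable: one at 109 and the other 7 totalling 548, which fits since 7 × 20 ≤ 548 ≤ 7 × 109.

109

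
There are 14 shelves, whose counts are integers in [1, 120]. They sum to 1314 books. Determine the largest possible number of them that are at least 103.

With k values at 103 or above and the rest at least 1, the sum is at least 14 + 102k.
Since the sum is 1314, we need 102k ≤ 1300, i.e. k ≤ 12.
k = 12 is achieved by 12 values at 103 and 2 at 1, total 1238; add 76 to one value (staying below 103) to reach 1314.

12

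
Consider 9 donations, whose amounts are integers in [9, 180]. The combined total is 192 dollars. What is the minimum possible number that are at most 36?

If only k of them are at most 36, the other 9 − k are at least 37, so the total is at least (9 − k)·37 + k·9.
This is ≤ 192, so (9 − k)·37 + 9k ≤ 192, which gives k ≥ 6.
Exactly 6 works: 6 values at 9 and 3 at 37 total 165; raise one of the low values by 27 (still ≤ 36) to hit 192.

6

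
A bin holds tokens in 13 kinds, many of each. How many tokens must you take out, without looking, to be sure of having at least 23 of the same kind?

You could draw 22 of every kind without reaching 23 of any — 286 in all.
One more forces 23 of some kind, so 286 + 1 = 287.

287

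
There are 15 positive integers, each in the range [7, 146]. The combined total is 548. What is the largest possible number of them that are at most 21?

13

Suppose k of them are at most 21. Those contribute at most 21 each and the rest at most 146 each.
So the total is at most 21k + 146(15 − k) = 2190 − 125k. This must still be ≥ 548, so k ≤ 13.
k = 13 is achieved by 13 values at 21 and 2 at 146, total 565; lower one of the 146's by 17 (still > 21) to reach 548.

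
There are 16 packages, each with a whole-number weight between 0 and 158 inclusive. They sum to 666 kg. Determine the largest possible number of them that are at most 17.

Suppose k of them are at most 17. Those contribute at most 17 each and the rest at most 158 each.
So the total is at most 17k + 158(16 − k) = 2528 − 141k. This must still be ≥ 666, so k ≤ 13.
k = 13 is achieved by 13 values at 17 and 3 at 158, total 695; lower one of the 158's by 29 (still > 17) to reach 666.

13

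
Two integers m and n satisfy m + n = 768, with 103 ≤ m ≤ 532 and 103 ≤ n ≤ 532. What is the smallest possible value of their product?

125552

For a fixed sum, mn is smallest when m and n are as far apart as possible.
At the endpoint m = 236, n = 768 − 236 = 532, so mn = 236 × 532 = 125552.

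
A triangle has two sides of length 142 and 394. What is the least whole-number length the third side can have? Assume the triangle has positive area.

The third side must exceed |142 − 394| = 252.
The smallest integer above 252 is 253.

253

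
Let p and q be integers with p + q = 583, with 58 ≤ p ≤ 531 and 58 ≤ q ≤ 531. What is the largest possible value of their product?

84972

For a fixed sum, the product pq is largest when p and q are as close as possible.
Taking p = 291 and q = 292 (both in [58, 531]) gives pq = 84972.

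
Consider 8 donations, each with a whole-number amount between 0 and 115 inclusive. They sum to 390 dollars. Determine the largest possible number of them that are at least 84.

4

If k of the values are ≥ 84, the total is ≥ 84k + 0(8 − k).
Setting 84k + 0(8 − k) ≤ 390 gives 84k ≤ 390, so k ≤ 4.
k = 4 is achieved by 4 values at 84 and 4 at 0, total 336; add 54 to one value (staying below 84) to reach 390.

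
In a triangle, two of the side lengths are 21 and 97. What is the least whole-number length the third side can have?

The third side must exceed |21 − 97| = 76.
The smallest integer above 76 is 77.

77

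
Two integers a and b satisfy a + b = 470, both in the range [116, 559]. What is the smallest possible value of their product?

41064

ab = a(470 − a) is concave in a, so over [116, 354] it is minimized at an endpoint.
At the endpoint a = 116, b = 470 − 116 = 354, so ab = 116 × 354 = 41064.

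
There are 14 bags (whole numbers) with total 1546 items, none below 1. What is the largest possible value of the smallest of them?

110

The 14 values sum to 1546, so their minimum is at most ⌊1546/14⌋ = 110.
Achievable: 8 of them at 110 and 6 at 111 total 1546.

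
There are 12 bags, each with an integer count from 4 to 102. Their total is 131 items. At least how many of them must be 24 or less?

9

Let j be the number exceeding 24. Then the total is ≥ 25·j + 4·(12 − j) = 48 + 21j.
So 21j ≤ 83 and j ≤ 3; hence at least 12 − 3 = 9 are ≤ 24.
Exactly 9 works: 9 values at 4 and 3 at 25 total 111; raise one of the low values by 20 (still ≤ 24) to hit 131.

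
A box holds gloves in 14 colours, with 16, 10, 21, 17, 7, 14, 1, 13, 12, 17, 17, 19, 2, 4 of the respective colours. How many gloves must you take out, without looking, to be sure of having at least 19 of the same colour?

In the worst case you take as many as possible of each colour without reaching 19: 16 + 10 + 18 + 17 + 7 + 14 + 1 + 13 + 12 + 17 + 17 + 18 + 2 + 4 = 166.
The next one must give 19 of some colour, so 166 + 1 = 167.

167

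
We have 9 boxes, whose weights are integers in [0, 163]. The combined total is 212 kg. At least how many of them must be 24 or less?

Let j be the number exceeding 24. Then the total is ≥ 25·j + 0·(9 − j) = 0 + 25j.
So 25j ≤ 212 and j ≤ 8; hence at least 9 − 8 = 1 are ≤ 24.
Exactly 1 works: 1 value at 0 and 8 at 25 total 200; raise one of the low values by 12 (still ≤ 24) to hit 212.

1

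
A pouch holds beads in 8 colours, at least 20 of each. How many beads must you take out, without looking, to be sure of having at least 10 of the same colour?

You could draw 9 of every colour without reaching 10 of any — 72 in all.
One more forces 10 of some colour, so 72 + 1 = 73.

73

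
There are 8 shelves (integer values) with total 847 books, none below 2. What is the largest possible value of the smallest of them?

105

The average is 847/8 < 106, so some value is ≤ 105.
Equality holds with 1 value of 105 and 7 values of 106.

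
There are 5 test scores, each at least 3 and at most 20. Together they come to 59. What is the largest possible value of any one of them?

20

To make one score as large as possible, make the other 4 as small as possible.
The other 4 contribute at least 4 × 3 = 12, leaving at most 59 − 12 = 47.
But each score is capped at 20, so the maximum is 20.
Achievable: one at 20 and the other 4 totalling 39, which fits since 4 × 3 ≤ 39 ≤ 4 × 20.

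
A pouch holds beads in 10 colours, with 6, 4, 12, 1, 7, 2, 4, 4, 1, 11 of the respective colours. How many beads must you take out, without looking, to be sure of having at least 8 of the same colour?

In the worst case you take as many as possible of each colour without reaching 8: 6 + 4 + 7 + 1 + 7 + 2 + 4 + 4 + 1 + 7 = 43.
The next one must give 8 of some colour, so 43 + 1 = 44.

44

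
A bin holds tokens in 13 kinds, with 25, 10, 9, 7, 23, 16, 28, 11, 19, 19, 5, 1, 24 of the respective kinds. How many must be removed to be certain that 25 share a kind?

In the worst case you take as many as possible of each kind without reaching 25: 24 + 10 + 9 + 7 + 23 + 16 + 24 + 11 + 19 + 19 + 5 + 1 + 24 = 192.
The next one must give 25 of some kind, so 192 + 1 = 193.

193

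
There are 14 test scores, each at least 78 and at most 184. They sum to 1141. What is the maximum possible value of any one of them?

To make one score as large as possible, make the other 13 as small as possible.
The other 13 contribute at least 13 × 78 = 1014, leaving at most 1141 − 1014 = 127.
Since 127 ≤ 184, this is achievable: one at 127 and 13 at 78.

127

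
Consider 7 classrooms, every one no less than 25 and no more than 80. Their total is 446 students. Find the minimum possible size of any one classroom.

25

To make one classroom as small as possible, make the other 6 as large as possible.
The other 6 can take up 6 × 80 = 480 ≥ 446 − 25, so one classroom can sit at its floor of 25.
Achievable: one at 25 and the other 6 totalling 421, which fits since 6 × 25 ≤ 421 ≤ 6 × 80.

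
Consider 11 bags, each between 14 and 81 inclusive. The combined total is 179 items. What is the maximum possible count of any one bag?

To make one bag as large as possible, make the other 10 as small as possible.
The other 10 contribute at least 10 × 14 = 140, leaving at most 179 − 140 = 39.
Since 39 ≤ 81, this is achievable: one at 39 and 10 at 14.

39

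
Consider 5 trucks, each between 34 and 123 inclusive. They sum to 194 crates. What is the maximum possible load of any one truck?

Maximizing one value means minimizing the remaining 4.
The other 4 contribute at least 4 × 34 = 136, leaving at most 194 − 136 = 58.
Since 58 ≤ 123, this is achievable: one at 58 and 4 at 34.

58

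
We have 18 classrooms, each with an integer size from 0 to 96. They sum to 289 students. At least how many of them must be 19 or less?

If only k of them are at most 19, the other 18 − k are at least 20, so the total is at least (18 − k)·20 + k·0.
This is ≤ 289, so (18 − k)·20 + 0k ≤ 289, which gives k ≥ 4.
Exactly 4 works: 4 values at 0 and 14 at 20 total 280; raise one of the low values by 9 (still ≤ 19) to hit 289.

4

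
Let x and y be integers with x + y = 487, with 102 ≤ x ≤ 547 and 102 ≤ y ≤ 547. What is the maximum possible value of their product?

59292

xy = x(487 − x) is maximized when x is as near 487/2 as the bounds allow.
Taking x = 243 and y = 244 (both in [102, 547]) gives xy = 59292.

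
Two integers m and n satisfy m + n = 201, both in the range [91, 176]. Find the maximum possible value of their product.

For a fixed sum, the product mn is largest when m and n are as close as possible.
Taking m = 100 and n = 101 (both in [91, 176]) gives mn = 10100.

10100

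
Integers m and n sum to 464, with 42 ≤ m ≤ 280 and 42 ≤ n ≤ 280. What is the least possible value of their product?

For a fixed sum, mn is smallest when m and n are as far apart as possible.
At the endpoint m = 184, n = 464 − 184 = 280, so mn = 184 × 280 = 51520.

51520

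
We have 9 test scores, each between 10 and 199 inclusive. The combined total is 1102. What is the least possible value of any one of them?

10

Minimizing one value means maximizing the remaining 8.
The other 8 can take up 8 × 199 = 1592 ≥ 1102 − 10, so one score can sit at its floor of 10.
Achievable: one at 10 and the other 8 totalling 1092, which fits since 8 × 10 ≤ 1092 ≤ 8 × 199.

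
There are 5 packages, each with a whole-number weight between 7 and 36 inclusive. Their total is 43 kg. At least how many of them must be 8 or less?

If only k of them are at most 8, the other 5 − k are at least 9, so the total is at least (5 − k)·9 + k·7.
This is ≤ 43, so (5 − k)·9 + 7k ≤ 43, which gives k ≥ 1.
Exactly 1 works: 1 value at 7 and 4 at 9 total 43.

1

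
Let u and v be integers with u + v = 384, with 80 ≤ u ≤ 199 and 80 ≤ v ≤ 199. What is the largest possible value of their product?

36864

uv = u(384 − u) is maximized when u is as near 384/2 as the bounds allow.
Taking u = 192 and v = 192 (both in [80, 199]) gives uv = 36864.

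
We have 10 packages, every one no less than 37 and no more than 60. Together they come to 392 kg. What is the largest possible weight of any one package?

To make one package as large as possible, make the other 9 as small as possible.
The other 9 contribute at least 9 × 37 = 333, leaving at most 392 − 333 = 59.
Since 59 ≤ 60, this is achievable: one at 59 and 9 at 37.

59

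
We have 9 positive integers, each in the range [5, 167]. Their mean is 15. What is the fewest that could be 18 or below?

The total is 9 × 15 = 135.
If only k of them are at most 18, the other 9 − k are at least 19, so the total is at least (9 − k)·19 + k·5.
This is ≤ 135, so (9 − k)·19 + 5k ≤ 135, which gives k ≥ 3.
Exactly 3 works: 3 values at 5 and 6 at 19 total 129; raise one of the low values by 6 (still ≤ 18) to hit 135.

3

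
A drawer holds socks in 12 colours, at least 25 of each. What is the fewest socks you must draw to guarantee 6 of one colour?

61

You could draw 5 of every colour without reaching 6 of any — 60 in all.
One more forces 6 of some colour, so 60 + 1 = 61.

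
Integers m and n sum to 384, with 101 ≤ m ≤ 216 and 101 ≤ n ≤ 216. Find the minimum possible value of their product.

36288

For a fixed sum, mn is smallest when m and n are as far apart as possible.
At the endpoint m = 168, n = 384 − 168 = 216, so mn = 168 × 216 = 36288.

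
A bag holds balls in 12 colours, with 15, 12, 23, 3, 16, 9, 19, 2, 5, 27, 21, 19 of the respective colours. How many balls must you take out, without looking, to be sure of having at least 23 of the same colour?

In the worst case you take as many as possible of each colour without reaching 23: 15 + 12 + 22 + 3 + 16 + 9 + 19 + 2 + 5 + 22 + 21 + 19 = 165.
The next one must give 23 of some colour, so 165 + 1 = 166.

166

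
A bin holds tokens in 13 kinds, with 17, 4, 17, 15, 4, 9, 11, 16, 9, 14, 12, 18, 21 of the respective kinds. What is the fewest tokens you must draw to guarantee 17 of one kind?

In the worst case you take as many as possible of each kind without reaching 17: 16 + 4 + 16 + 15 + 4 + 9 + 11 + 16 + 9 + 14 + 12 + 16 + 16 = 158.
The next one must give 17 of some kind, so 158 + 1 = 159.

159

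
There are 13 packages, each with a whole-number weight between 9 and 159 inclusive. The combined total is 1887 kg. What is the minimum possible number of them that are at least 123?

Each value short of 123 is at most 122, costing at least 159 − 122 = 37 against the maximum total of 2067.
We can afford to lose at most 2067 − 1887 = 180, so at most ⌊180/37⌋ = 4 fall short, and at least 9 are ≥ 123.
Exactly 9 works: 9 values at 159 and 4 at 122 total 1919; lower one of the high values by 32 (still ≥ 123) to hit 1887.

9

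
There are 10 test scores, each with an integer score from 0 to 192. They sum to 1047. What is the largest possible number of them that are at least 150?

Suppose k of them are at least 150. Those contribute at least 150 each and the other 10 − k at least 0 each.
So the total is at least 150k + 0(10 − k) = 0 + 150k. This must be ≤ 1047, giving k ≤ 6.
k = 6 is achieved by 6 values at 150 and 4 at 0, total 900; add 147 to one value (staying below 150) to reach 1047.

6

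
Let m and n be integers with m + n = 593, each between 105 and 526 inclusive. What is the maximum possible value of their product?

87912

mn = m(593 − m) is maximized when m is as near 593/2 as the bounds allow.
Taking m = 296 and n = 297 (both in [105, 526]) gives mn = 87912.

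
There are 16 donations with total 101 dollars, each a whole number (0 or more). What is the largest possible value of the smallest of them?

6

If every one of the 16 were at least 7, the total would be at least 16 × 7 = 112 > 101.
Achievable: 11 of them at 6 and 5 at 7 total 101.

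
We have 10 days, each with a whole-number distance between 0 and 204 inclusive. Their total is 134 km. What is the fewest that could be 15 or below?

2

Let j be the number exceeding 15. Then the total is ≥ 16·j + 0·(10 − j) = 0 + 16j.
So 16j ≤ 134 and j ≤ 8; hence at least 10 − 8 = 2 are ≤ 15.
Exactly 2 works: 2 values at 0 and 8 at 16 total 128; raise one of the low values by 6 (still ≤ 15) to hit 134.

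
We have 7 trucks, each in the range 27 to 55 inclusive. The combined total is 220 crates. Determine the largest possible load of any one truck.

To make one truck as large as possible, make the other 6 as small as possible.
The other 6 contribute at least 6 × 27 = 162, leaving at most 220 − 162 = 58.
But each truck is capped at 55, so the maximum is 55.
Achievable: one at 55 and the other 6 totalling 165, which fits since 6 × 27 ≤ 165 ≤ 6 × 55.

55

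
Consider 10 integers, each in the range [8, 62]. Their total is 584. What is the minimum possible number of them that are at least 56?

If only k of them are at least 56, the other 10 − k are at most 55, so the total is at most k·62 + (10 − k)·55.
This must reach 584, so k·62 + (10 − k)·55 ≥ 584, giving k ≥ 5.
Exactly 5 works: 5 values at 62 and 5 at 55 total 585; lower one of the high values by 1 (still ≥ 56) to hit 584.

5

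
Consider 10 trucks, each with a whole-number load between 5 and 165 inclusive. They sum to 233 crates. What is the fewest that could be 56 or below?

7

Let j be the number exceeding 56. Then the total is ≥ 57·j + 5·(10 − j) = 50 + 52j.
So 52j ≤ 183 and j ≤ 3; hence at least 10 − 3 = 7 are ≤ 56.
Exactly 7 works: 7 values at 5 and 3 at 57 total 206; raise one of the low values by 27 (still ≤ 56) to hit 233.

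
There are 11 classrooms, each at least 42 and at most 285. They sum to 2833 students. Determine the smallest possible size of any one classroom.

Minimizing one value means maximizing the remaining 10.
The other 10 can take up 10 × 285 = 2850 ≥ 2833 − 42, so one classroom can sit at its floor of 42.
Achievable: one at 42 and the other 10 totalling 2791, which fits since 10 × 42 ≤ 2791 ≤ 10 × 285.

42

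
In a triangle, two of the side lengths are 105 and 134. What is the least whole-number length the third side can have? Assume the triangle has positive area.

30

The third side must exceed |105 − 134| = 29.
The smallest integer above 29 is 30.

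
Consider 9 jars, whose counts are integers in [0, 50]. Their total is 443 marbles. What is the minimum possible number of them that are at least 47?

8

Each value short of 47 is at most 46, costing at least 50 − 46 = 4 against the maximum total of 450.
We can afford to lose at most 450 − 443 = 7, so at most ⌊7/4⌋ = 1 fall short, and at least 8 are ≥ 47.
Exactly 8 works: 8 values at 50 and 1 at 46 total 446; lower one of the high values by 3 (still ≥ 47) to hit 443.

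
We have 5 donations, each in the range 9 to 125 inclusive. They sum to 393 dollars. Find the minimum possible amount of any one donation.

9

Minimizing one value means maximizing the remaining 4.
The other 4 can take up 4 × 125 = 500 ≥ 393 − 9, so one donation can sit at its floor of 9.
Achievable: one at 9 and the other 4 totalling 384, which fits since 4 × 9 ≤ 384 ≤ 4 × 125.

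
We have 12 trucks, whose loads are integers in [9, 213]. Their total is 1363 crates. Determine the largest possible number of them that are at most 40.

Suppose k of them are at most 40. Those contribute at most 40 each and the rest at most 213 each.
So the total is at most 40k + 213(12 − k) = 2556 − 173k. This must still be ≥ 1363, so k ≤ 6.
k = 6 is achieved by 6 values at 40 and 6 at 213, total 1518; lower one of the 213's by 155 (still > 40) to reach 1363.

6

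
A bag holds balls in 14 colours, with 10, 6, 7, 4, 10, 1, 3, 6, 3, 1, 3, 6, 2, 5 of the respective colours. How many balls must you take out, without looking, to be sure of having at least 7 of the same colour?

59

In the worst case you take as many as possible of each colour without reaching 7: 6 + 6 + 6 + 4 + 6 + 1 + 3 + 6 + 3 + 1 + 3 + 6 + 2 + 5 = 58.
The next one must give 7 of some colour, so 58 + 1 = 59.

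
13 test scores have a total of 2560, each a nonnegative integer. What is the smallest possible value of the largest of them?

Some value must be at least ⌈2560/13⌉ = 197, since 13 × 196 = 2548 < 2560.
Achievable: 12 of them at 197 and 1 at 196 total 2560.

197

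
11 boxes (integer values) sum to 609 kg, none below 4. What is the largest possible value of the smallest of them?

If every one of the 11 were at least 56, the total would be at least 11 × 56 = 616 > 609.
Achievable: 7 of them at 55 and 4 at 56 total 609.

55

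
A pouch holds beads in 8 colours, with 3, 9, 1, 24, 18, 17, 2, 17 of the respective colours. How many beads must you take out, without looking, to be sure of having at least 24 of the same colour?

In the worst case you take as many as possible of each colour without reaching 24: 3 + 9 + 1 + 23 + 18 + 17 + 2 + 17 = 90.
The next one must give 24 of some colour, so 90 + 1 = 91.

91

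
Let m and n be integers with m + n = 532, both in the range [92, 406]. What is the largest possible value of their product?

For a fixed sum, the product mn is largest when m and n are as close as possible.
Taking m = 266 and n = 266 (both in [92, 406]) gives mn = 70756.

70756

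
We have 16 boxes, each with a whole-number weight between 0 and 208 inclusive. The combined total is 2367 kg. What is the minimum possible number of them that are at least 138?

Each value short of 138 is at most 137, costing at least 208 − 137 = 71 against the maximum total of 3328.
We can afford to lose at most 3328 − 2367 = 961, so at most ⌊961/71⌋ = 13 fall short, and at least 3 are ≥ 138.
Exactly 3 works: 3 values at 208 and 13 at 137 total 2405; lower one of the high values by 38 (still ≥ 138) to hit 2367.

3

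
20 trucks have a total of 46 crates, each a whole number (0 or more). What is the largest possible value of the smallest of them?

2

The 20 values sum to 46, so their minimum is at most ⌊46/20⌋ = 2.
Achievable: 14 of them at 2 and 6 at 3 total 46.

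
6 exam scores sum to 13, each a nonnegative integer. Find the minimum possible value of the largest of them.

The average is 13/6 > 2, so not all 6 can be 2 or less; the largest is ≥ 3.
Taking 5 copies of 2 and 1 copy of 3 gives exactly 13, so 3 is attained.

3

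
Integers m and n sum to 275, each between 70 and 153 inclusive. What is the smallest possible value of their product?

18666

For a fixed sum, mn is smallest when m and n are as far apart as possible.
At the endpoint m = 122, n = 275 − 122 = 153, so mn = 122 × 153 = 18666.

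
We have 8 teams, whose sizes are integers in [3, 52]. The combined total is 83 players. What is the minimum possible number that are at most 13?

Let j be the number exceeding 13. Then the total is ≥ 14·j + 3·(8 − j) = 24 + 11j.
So 11j ≤ 59 and j ≤ 5; hence at least 8 − 5 = 3 are ≤ 13.
Exactly 3 works: 3 values at 3 and 5 at 14 total 79; raise one of the low values by 4 (still ≤ 13) to hit 83.

3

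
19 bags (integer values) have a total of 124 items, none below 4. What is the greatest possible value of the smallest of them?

The 19 values sum to 124, so their minimum is at most ⌊124/19⌋ = 6.
Equality holds with 9 values of 6 and 10 values of 7.

6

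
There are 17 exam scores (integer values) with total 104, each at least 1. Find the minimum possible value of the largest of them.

Some value must be at least ⌈104/17⌉ = 7, since 17 × 6 = 102 < 104.
Achievable: 2 of them at 7 and 15 at 6 total 104.

7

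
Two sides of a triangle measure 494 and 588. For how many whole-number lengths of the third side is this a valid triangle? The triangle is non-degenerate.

The triangle inequality gives |494 − 588| < c < 494 + 588, i.e. 94 < c < 1082.
So c can be any integer from 95 to 1081: 987 values.

987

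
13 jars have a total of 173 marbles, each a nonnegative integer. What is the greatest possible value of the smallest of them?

13

If every one of the 13 were at least 14, the total would be at least 13 × 14 = 182 > 173.
Achievable: 9 of them at 13 and 4 at 14 total 173.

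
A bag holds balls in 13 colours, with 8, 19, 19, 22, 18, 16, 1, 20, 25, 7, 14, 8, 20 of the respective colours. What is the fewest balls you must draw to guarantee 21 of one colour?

191

In the worst case you take as many as possible of each colour without reaching 21: 8 + 19 + 19 + 20 + 18 + 16 + 1 + 20 + 20 + 7 + 14 + 8 + 20 = 190.
The next one must give 21 of some colour, so 190 + 1 = 191.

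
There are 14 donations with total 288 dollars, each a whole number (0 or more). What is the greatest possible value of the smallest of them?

20

If every one of the 14 were at least 21, the total would be at least 14 × 21 = 294 > 288.
Taking 6 copies of 20 and 8 copies of 21 gives exactly 288, so 20 is attained.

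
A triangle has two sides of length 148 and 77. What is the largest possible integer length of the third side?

The third side must be less than 148 + 77 = 225.
The largest integer below 225 is 224.

224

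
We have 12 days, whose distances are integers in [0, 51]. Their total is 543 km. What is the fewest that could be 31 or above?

Each value short of 31 is at most 30, costing at least 51 − 30 = 21 against the maximum total of 612.
We can afford to lose at most 612 − 543 = 69, so at most ⌊69/21⌋ = 3 fall short, and at least 9 are ≥ 31.
Exactly 9 works: 9 values at 51 and 3 at 30 total 549; lower one of the high values by 6 (still ≥ 31) to hit 543.

9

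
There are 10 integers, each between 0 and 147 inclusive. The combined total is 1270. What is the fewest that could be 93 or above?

7

Suppose at most 10 − j of them reach 93; then j values are ≤ 92 and the rest ≤ 147.
The total is then ≤ 92·j + 147·(10 − j) = 1470 − 55j. For this to be ≥ 1270 we need j ≤ 3, so at least 10 − 3 = 7 must reach 93.
Exactly 7 works: 7 values at 147 and 3 at 92 total 1305; lower one of the high values by 35 (still ≥ 93) to hit 1270.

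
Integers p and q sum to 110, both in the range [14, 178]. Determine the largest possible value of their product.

With p + q fixed, pq peaks when the two are closest together.
Taking p = 55 and q = 55 (both in [14, 178]) gives pq = 3025.

3025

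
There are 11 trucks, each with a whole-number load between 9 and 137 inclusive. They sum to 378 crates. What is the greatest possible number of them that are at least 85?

With k values at 85 or above and the rest at least 9, the sum is at least 99 + 76k.
Since the sum is 378, we need 76k ≤ 279, i.e. k ≤ 3.
k = 3 is achieved by 3 values at 85 and 8 at 9, total 327; add 51 to one value (staying below 85) to reach 378.

3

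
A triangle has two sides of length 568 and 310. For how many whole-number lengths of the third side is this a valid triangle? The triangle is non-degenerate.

619

The triangle inequality gives |568 − 310| < c < 568 + 310, i.e. 258 < c < 878.
So c can be any integer from 259 to 877: 619 values.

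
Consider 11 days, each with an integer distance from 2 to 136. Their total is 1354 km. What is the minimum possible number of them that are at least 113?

6

Each value short of 113 is at most 112, costing at least 136 − 112 = 24 against the maximum total of 1496.
We can afford to lose at most 1496 − 1354 = 142, so at most ⌊142/24⌋ = 5 fall short, and at least 6 are ≥ 113.
Exactly 6 works: 6 values at 136 and 5 at 112 total 1376; lower one of the high values by 22 (still ≥ 113) to hit 1354.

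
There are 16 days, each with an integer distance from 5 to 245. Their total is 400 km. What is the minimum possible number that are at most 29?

Each value above 29 is at least 30, contributing at least 30 − 5 = 25 above the floor 5.
The sum exceeds the floor total 80 by 320, so at most ⌊320/25⌋ = 12 exceed 29, and at least 4 are ≤ 29.
Exactly 4 works: 4 values at 5 and 12 at 30 total 380; raise one of the low values by 20 (still ≤ 29) to hit 400.

4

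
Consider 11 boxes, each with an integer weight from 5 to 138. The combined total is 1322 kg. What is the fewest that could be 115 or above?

If only k of them are at least 115, the other 11 − k are at most 114, so the total is at most k·138 + (11 − k)·114.
This must reach 1322, so k·138 + (11 − k)·114 ≥ 1322, giving k ≥ 3.
Exactly 3 works: 3 values at 138 and 8 at 114 total 1326; lower one of the high values by 4 (still ≥ 115) to hit 1322.

3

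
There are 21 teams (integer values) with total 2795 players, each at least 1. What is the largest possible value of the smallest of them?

133

The 21 values sum to 2795, so their minimum is at most ⌊2795/21⌋ = 133.
Equality holds with 19 values of 133 and 2 values of 134.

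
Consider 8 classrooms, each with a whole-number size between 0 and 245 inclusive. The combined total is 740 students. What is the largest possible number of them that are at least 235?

3

With k values at 235 or above and the rest at least 0, the sum is at least 0 + 235k.
Since the sum is 740, we need 235k ≤ 740, i.e. k ≤ 3.
k = 3 is achieved by 3 values at 235 and 5 at 0, total 705; add 35 to one value (staying below 235) to reach 740.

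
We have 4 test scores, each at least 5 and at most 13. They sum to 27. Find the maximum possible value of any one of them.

12

To make one score as large as possible, make the other 3 as small as possible.
The other 3 contribute at least 3 × 5 = 15, leaving at most 27 − 15 = 12.
Since 12 ≤ 13, this is achievable: one at 12 and 3 at 5.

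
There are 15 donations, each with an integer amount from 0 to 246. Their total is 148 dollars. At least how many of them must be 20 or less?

Let j be the number exceeding 20. Then the total is ≥ 21·j + 0·(15 − j) = 0 + 21j.
So 21j ≤ 148 and j ≤ 7; hence at least 15 − 7 = 8 are ≤ 20.
Exactly 8 works: 8 values at 0 and 7 at 21 total 147; raise one of the low values by 1 (still ≤ 20) to hit 148.

8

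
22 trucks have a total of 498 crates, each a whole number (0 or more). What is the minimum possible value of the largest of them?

The 22 values sum to 498, so their maximum is at least ⌈498/22⌉ = 23.
Achievable: 14 of them at 23 and 8 at 22 total 498.

23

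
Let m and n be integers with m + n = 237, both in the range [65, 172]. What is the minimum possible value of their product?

11180

mn = m(237 − m) is concave in m, so over [65, 172] it is minimized at an endpoint.
The extreme feasible split is m = 65, n = 172, giving mn = 11180.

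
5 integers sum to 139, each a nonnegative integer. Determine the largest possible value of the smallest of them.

The 5 values sum to 139, so their minimum is at most ⌊139/5⌋ = 27.
Equality holds with 1 value of 27 and 4 values of 28.

27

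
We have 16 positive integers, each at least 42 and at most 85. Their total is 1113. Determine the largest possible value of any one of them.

85

To make one integer as large as possible, make the other 15 as small as possible.
The other 15 contribute at least 15 × 42 = 630, leaving at most 1113 − 630 = 483.
But each integer is capped at 85, so the maximum is 85.
Achievable: one at 85 and the other 15 totalling 1028, which fits since 15 × 42 ≤ 1028 ≤ 15 × 85.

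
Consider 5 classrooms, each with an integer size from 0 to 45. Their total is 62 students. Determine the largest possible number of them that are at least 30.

2

If k of the values are ≥ 30, the total is ≥ 30k + 0(5 − k).
Setting 30k + 0(5 − k) ≤ 62 gives 30k ≤ 62, so k ≤ 2.
k = 2 is achieved by 2 values at 30 and 3 at 0, total 60; add 2 to one value (staying below 30) to reach 62.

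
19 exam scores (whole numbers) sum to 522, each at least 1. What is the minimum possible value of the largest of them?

28

The average is 522/19 > 27, so not all 19 can be 27 or less; the largest is ≥ 28.
Achievable: 9 of them at 28 and 10 at 27 total 522.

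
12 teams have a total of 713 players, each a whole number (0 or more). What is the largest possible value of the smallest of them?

The average is 713/12 < 60, so some value is ≤ 59.
Taking 7 copies of 59 and 5 copies of 60 gives exactly 713, so 59 is attained.

59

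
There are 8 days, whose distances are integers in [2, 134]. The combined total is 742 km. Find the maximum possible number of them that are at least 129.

Suppose k of them are at least 129. Those contribute at least 129 each and the other 8 − k at least 2 each.
So the total is at least 129k + 2(8 − k) = 16 + 127k. This must be ≤ 742, giving k ≤ 5.
k = 5 is achieved by 5 values at 129 and 3 at 2, total 651; add 91 to one value (staying below 129) to reach 742.

5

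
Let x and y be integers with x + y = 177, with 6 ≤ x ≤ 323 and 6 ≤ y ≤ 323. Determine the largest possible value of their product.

With x + y fixed, xy peaks when the two are closest together.
Taking x = 88 and y = 89 (both in [6, 323]) gives xy = 7832.

7832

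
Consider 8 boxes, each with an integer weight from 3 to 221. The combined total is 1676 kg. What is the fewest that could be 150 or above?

7

Suppose at most 8 − j of them reach 150; then j values are ≤ 149 and the rest ≤ 221.
The total is then ≤ 149·j + 221·(8 − j) = 1768 − 72j. For this to be ≥ 1676 we need j ≤ 1, so at least 8 − 1 = 7 must reach 150.
Exactly 7 works: 7 values at 221 and 1 at 149 total 1696; lower one of the high values by 20 (still ≥ 150) to hit 1676.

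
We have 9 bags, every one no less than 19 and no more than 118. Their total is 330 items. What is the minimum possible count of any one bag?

To make one bag as small as possible, make the other 8 as large as possible.
The other 8 can take up 8 × 118 = 944 ≥ 330 − 19, so one bag can sit at its floor of 19.
Achievable: one at 19 and the other 8 totalling 311, which fits since 8 × 19 ≤ 311 ≤ 8 × 118.

19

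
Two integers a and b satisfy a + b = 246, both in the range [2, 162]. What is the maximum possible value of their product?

15129

With a + b fixed, ab peaks when the two are closest together.
Taking a = 123 and b = 123 (both in [2, 162]) gives ab = 15129.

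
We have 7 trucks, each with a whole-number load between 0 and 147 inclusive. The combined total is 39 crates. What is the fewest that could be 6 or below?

2

If only k of them are at most 6, the other 7 − k are at least 7, so the total is at least (7 − k)·7 + k·0.
This is ≤ 39, so (7 − k)·7 + 0k ≤ 39, which gives k ≥ 2.
Exactly 2 works: 2 values at 0 and 5 at 7 total 35; raise one of the low values by 4 (still ≤ 6) to hit 39.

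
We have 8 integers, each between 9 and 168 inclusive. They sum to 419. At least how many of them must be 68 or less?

3

Let j be the number exceeding 68. Then the total is ≥ 69·j + 9·(8 − j) = 72 + 60j.
So 60j ≤ 347 and j ≤ 5; hence at least 8 − 5 = 3 are ≤ 68.
Exactly 3 works: 3 values at 9 and 5 at 69 total 372; raise one of the low values by 47 (still ≤ 68) to hit 419.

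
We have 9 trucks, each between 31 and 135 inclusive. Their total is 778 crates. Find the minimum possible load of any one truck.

31

Minimizing one value means maximizing the remaining 8.
The other 8 can take up 8 × 135 = 1080 ≥ 778 − 31, so one truck can sit at its floor of 31.
Achievable: one at 31 and the other 8 totalling 747, which fits since 8 × 31 ≤ 747 ≤ 8 × 135.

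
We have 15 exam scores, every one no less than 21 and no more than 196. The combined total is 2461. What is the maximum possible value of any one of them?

Maximizing one value means minimizing the remaining 14.
The other 14 contribute at least 14 × 21 = 294, leaving at most 2461 − 294 = 2167.
But each score is capped at 196, so the maximum is 196.
Achievable: one at 196 and the other 14 totalling 2265, which fits since 14 × 21 ≤ 2265 ≤ 14 × 196.

196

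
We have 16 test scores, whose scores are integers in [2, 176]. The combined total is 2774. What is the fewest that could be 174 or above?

2

Each value short of 174 is at most 173, costing at least 176 − 173 = 3 against the maximum total of 2816.
We can afford to lose at most 2816 − 2774 = 42, so at most ⌊42/3⌋ = 14 fall short, and at least 2 are ≥ 174.
Exactly 2 works: 2 values at 176 and 14 at 173 total 2774.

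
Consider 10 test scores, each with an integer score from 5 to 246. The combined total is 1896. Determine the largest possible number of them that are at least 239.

7

With k values at 239 or above and the rest at least 5, the sum is at least 50 + 234k.
Since the sum is 1896, we need 234k ≤ 1846, i.e. k ≤ 7.
k = 7 is achieved by 7 values at 239 and 3 at 5, total 1688; add 208 to one value (staying below 239) to reach 1896.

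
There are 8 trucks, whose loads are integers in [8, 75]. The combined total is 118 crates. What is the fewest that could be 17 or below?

3

Each value above 17 is at least 18, contributing at least 18 − 8 = 10 above the floor 8.
The sum exceeds the floor total 64 by 54, so at most ⌊54/10⌋ = 5 exceed 17, and at least 3 are ≤ 17.
Exactly 3 works: 3 values at 8 and 5 at 18 total 114; raise one of the low values by 4 (still ≤ 17) to hit 118.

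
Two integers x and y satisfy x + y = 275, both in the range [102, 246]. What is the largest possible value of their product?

18906

For a fixed sum, the product xy is largest when x and y are as close as possible.
Taking x = 137 and y = 138 (both in [102, 246]) gives xy = 18906.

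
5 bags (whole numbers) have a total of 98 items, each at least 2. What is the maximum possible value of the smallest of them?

The 5 values sum to 98, so their minimum is at most ⌊98/5⌋ = 19.
Equality holds with 2 values of 19 and 3 values of 20.

19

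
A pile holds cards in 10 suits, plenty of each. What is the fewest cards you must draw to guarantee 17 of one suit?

In the worst case you draw 16 of each of the 10 suits: 10 × 16 = 160.
One more forces 17 of some suit, so 160 + 1 = 161.

161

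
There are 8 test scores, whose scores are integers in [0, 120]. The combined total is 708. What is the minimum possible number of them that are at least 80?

2

Suppose at most 8 − j of them reach 80; then j values are ≤ 79 and the rest ≤ 120.
The total is then ≤ 79·j + 120·(8 − j) = 960 − 41j. For this to be ≥ 708 we need j ≤ 6, so at least 8 − 6 = 2 must reach 80.
Exactly 2 works: 2 values at 120 and 6 at 79 total 714; lower one of the high values by 6 (still ≥ 80) to hit 708.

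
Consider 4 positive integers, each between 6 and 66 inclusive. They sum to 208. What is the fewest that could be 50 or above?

1

Each value short of 50 is at most 49, costing at least 66 − 49 = 17 against the maximum total of 264.
We can afford to lose at most 264 − 208 = 56, so at most ⌊56/17⌋ = 3 fall short, and at least 1 are ≥ 50.
Exactly 1 works: 1 value at 66 and 3 at 49 total 213; lower one of the high values by 5 (still ≥ 50) to hit 208.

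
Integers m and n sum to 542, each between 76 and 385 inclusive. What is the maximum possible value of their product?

73441

mn = m(542 − m) is maximized when m is as near 542/2 as the bounds allow.
Taking m = 271 and n = 271 (both in [76, 385]) gives mn = 73441.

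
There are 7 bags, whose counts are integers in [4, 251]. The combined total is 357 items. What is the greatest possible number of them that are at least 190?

1

If k of the values are ≥ 190, the total is ≥ 190k + 4(7 − k).
Setting 190k + 4(7 − k) ≤ 357 gives 186k ≤ 329, so k ≤ 1.
k = 1 is achieved by 1 value at 190 and 6 at 4, total 214; add 143 to one value (staying below 190) to reach 357.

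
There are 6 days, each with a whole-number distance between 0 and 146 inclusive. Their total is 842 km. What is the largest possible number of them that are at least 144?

5

Suppose k of them are at least 144. Those contribute at least 144 each and the other 6 − k at least 0 each.
So the total is at least 144k + 0(6 − k) = 0 + 144k. This must be ≤ 842, giving k ≤ 5.
k = 5 is achieved by 5 values at 144 and 1 at 0, total 720; add 122 to one value (staying below 144) to reach 842.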